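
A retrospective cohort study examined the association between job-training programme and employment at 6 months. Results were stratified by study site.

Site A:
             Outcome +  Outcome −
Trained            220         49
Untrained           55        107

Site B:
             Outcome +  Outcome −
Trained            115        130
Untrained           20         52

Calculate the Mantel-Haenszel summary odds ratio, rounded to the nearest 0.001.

5.084

OR_MH = Σ(aᵢdᵢ/nᵢ) / Σ(bᵢcᵢ/nᵢ), where nᵢ is the stratum total.
Stratum 1 (Site A): n = 431; a·d/n = 220·107/431 = 54.6172; b·c/n = 49·55/431 = 6.2529
Stratum 2 (Site B): n = 317; a·d/n = 115·52/317 = 18.8644; b·c/n = 130·20/317 = 8.2019
OR_MH = (54.6172 + 18.8644) / (6.2529 + 8.2019) = 73.4815 / 14.4548 = 5.08354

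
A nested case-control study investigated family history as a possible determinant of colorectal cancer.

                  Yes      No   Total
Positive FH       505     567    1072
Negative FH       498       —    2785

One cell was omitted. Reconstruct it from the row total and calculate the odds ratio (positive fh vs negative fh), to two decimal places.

The missing cell is in the unexposed row: 2785 − 498 = 2287.
So a = 505, b = 567, c = 498, d = 2287.
OR = (a·d)/(b·c) = (505 × 2287) / (567 × 498) = 1154935 / 282366 = 4.09021

4.09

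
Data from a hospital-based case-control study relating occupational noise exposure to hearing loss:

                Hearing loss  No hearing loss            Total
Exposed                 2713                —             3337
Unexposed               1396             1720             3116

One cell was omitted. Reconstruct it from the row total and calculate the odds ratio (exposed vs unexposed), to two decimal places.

The missing cell is in the exposed row: 3337 − 2713 = 624.
So a = 2713, b = 624, c = 1396, d = 1720.
OR = (a·d)/(b·c) = (2713 × 1720) / (624 × 1396) = 4666360 / 871104 = 5.35683

5.36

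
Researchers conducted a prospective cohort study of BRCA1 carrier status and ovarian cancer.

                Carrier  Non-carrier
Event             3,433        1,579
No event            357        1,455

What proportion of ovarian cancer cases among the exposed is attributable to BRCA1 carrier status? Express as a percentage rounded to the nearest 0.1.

42.5

Reading the table with exposure as columns: a = 3433 (Carrier, case), b = 357 (Carrier, non-case), c = 1579 (Non-carrier, case), d = 1455.
Risk in exposed = 3433/3790 = 0.90580; risk in unexposed = 1579/3034 = 0.52044.
RR = 0.90580/0.52044 = 1.74048
AR% = (RR − 1)/RR × 100 = (1.74048 − 1)/1.74048 × 100 = 42.5445%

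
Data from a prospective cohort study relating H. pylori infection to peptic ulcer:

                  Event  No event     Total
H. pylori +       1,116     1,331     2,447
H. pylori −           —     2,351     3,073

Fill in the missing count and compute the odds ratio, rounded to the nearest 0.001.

The missing cell is in the unexposed row: 3073 − 2351 = 722.
So a = 1116, b = 1331, c = 722, d = 2351.
OR = (a·d)/(b·c) = (1116 × 2351) / (1331 × 722) = 2623716 / 960982 = 2.73024

2.730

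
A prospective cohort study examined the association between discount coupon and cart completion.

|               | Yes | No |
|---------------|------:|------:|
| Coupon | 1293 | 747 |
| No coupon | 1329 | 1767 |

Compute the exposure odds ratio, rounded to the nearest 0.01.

Cells: a = 1293, b = 747, c = 1329, d = 1767.
OR = (a·d)/(b·c) = (1293 × 1767) / (747 × 1329) = 2284731 / 992763 = 2.30139
The odds of cart completion are about 2.30 times as high in the coupon group.

2.30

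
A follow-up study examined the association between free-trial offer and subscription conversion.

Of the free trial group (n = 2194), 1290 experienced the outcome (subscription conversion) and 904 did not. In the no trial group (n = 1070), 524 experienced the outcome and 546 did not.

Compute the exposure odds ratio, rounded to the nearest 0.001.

From the description: a = 1290, b = 904, c = 524, d = 546.
OR = (a·d)/(b·c) = (1290 × 546) / (904 × 524) = 704340 / 473696 = 1.48690
The odds of subscription conversion are about 1.49 times as high in the free trial group.

1.487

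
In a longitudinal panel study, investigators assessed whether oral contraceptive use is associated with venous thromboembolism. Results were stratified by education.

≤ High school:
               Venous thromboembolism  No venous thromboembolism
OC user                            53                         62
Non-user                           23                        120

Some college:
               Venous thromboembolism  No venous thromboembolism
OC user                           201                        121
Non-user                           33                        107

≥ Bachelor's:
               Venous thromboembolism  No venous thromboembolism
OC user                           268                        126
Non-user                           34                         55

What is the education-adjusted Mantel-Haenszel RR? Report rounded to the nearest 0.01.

RR_MH = Σ(aᵢ·n₀ᵢ/nᵢ) / Σ(cᵢ·n₁ᵢ/nᵢ), with n₁ᵢ = aᵢ+bᵢ (exposed), n₀ᵢ = cᵢ+dᵢ (unexposed), nᵢ = n₁ᵢ+n₀ᵢ.
Stratum 1 (≤ High school): n₁ = 115, n₀ = 143, n = 258; a·n₀/n = 53·143/258 = 29.3760; c·n₁/n = 23·115/258 = 10.2519
Stratum 2 (Some college): n₁ = 322, n₀ = 140, n = 462; a·n₀/n = 201·140/462 = 60.9091; c·n₁/n = 33·322/462 = 23.0000
Stratum 3 (≥ Bachelor's): n₁ = 394, n₀ = 89, n = 483; a·n₀/n = 268·89/483 = 49.3830; c·n₁/n = 34·394/483 = 27.7350
RR_MH = (29.3760 + 60.9091 + 49.3830) / (10.2519 + 23.0000 + 27.7350) = 139.6681 / 60.9869 = 2.29013

2.29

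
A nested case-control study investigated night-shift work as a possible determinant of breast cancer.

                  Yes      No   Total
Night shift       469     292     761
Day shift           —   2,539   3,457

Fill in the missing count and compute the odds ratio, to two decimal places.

The missing cell is in the unexposed row: 3457 − 2539 = 918.
So a = 469, b = 292, c = 918, d = 2539.
OR = (a·d)/(b·c) = (469 × 2539) / (292 × 918) = 1190791 / 268056 = 4.44232

4.44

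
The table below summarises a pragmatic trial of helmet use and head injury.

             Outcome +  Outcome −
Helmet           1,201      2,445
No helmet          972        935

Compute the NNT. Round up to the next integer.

6

Risk in treated group = 1201/3646 = 0.32940; risk in control = 972/1907 = 0.50970.
Absolute risk reduction = 0.50970 − 0.32940 = 0.18030
NNT = 1 / ARR = 1 / 0.18030 = 5.546 → round up → 6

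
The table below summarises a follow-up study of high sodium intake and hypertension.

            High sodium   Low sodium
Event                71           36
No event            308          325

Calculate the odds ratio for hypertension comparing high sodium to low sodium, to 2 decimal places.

2.08

Reading the table with exposure as columns: a = 71 (High sodium, case), b = 308 (High sodium, non-case), c = 36 (Low sodium, case), d = 325.
OR = (a·d)/(b·c) = (71 × 325) / (308 × 36) = 23075 / 11088 = 2.08108
The odds of hypertension are about 2.08 times as high in the high sodium group.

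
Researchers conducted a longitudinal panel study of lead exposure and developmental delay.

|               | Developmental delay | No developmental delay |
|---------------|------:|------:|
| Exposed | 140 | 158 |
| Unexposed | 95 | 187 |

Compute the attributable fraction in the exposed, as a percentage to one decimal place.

28.3

Cells: a = 140, b = 158, c = 95, d = 187.
Risk in exposed = 140/298 = 0.46980; risk in unexposed = 95/282 = 0.33688.
RR = 0.46980/0.33688 = 1.39456
AR% = (RR − 1)/RR × 100 = (1.39456 − 1)/1.39456 × 100 = 28.2928%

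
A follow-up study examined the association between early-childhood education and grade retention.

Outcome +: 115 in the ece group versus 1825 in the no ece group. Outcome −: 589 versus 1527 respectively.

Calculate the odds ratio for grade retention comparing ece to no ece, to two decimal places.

From the description: a = 115, b = 589, c = 1825, d = 1527.
OR = (a·d)/(b·c) = (115 × 1527) / (589 × 1825) = 175605 / 1074925 = 0.16336
Exposure is associated with lower odds of grade retention (OR = 0.16 < 1).

0.16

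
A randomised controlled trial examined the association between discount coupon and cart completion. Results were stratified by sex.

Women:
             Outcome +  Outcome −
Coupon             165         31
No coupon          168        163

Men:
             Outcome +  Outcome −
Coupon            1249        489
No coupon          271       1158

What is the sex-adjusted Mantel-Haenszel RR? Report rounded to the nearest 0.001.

RR_MH = Σ(aᵢ·n₀ᵢ/nᵢ) / Σ(cᵢ·n₁ᵢ/nᵢ), with n₁ᵢ = aᵢ+bᵢ (exposed), n₀ᵢ = cᵢ+dᵢ (unexposed), nᵢ = n₁ᵢ+n₀ᵢ.
Stratum 1 (Women): n₁ = 196, n₀ = 331, n = 527; a·n₀/n = 165·331/527 = 103.6338; c·n₁/n = 168·196/527 = 62.4820
Stratum 2 (Men): n₁ = 1738, n₀ = 1429, n = 3167; a·n₀/n = 1249·1429/3167 = 563.5684; c·n₁/n = 271·1738/3167 = 148.7206
RR_MH = (103.6338 + 563.5684) / (62.4820 + 148.7206) = 667.2021 / 211.2025 = 3.15906

3.159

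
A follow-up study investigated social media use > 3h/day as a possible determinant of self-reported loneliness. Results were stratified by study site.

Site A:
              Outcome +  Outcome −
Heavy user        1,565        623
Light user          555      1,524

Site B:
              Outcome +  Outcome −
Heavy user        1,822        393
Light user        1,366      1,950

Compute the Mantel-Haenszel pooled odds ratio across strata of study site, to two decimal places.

6.75

OR_MH = Σ(aᵢdᵢ/nᵢ) / Σ(bᵢcᵢ/nᵢ), where nᵢ is the stratum total.
Stratum 1 (Site A): n = 4267; a·d/n = 1565·1524/4267 = 558.9548; b·c/n = 623·555/4267 = 81.0323
Stratum 2 (Site B): n = 5531; a·d/n = 1822·1950/5531 = 642.3612; b·c/n = 393·1366/5531 = 97.0598
OR_MH = (558.9548 + 642.3612) / (81.0323 + 97.0598) = 1201.3160 / 178.0922 = 6.74547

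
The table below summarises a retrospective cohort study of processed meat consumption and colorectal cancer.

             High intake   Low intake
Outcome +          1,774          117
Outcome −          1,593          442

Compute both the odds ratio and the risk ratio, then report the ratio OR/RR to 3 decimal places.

Reading the table with exposure as columns: a = 1774 (High intake, case), b = 1593 (High intake, non-case), c = 117 (Low intake, case), d = 442.
OR = (1774·442)/(1593·117) = 784108/186381 = 4.20702
Risk in exposed = 1774/3367 = 0.52688; risk in unexposed = 117/559 = 0.20930; RR = 2.51731
OR/RR = 4.20702 / 2.51731 = 1.67124
The outcome is not rare, so the OR lies further from 1 than the RR.

1.671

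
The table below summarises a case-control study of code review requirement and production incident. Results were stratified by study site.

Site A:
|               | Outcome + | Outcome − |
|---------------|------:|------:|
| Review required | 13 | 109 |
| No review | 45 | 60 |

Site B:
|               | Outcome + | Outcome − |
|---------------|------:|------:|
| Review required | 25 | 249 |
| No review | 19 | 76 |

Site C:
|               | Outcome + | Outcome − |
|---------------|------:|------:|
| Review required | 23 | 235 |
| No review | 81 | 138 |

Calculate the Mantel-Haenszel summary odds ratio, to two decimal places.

0.21

OR_MH = Σ(aᵢdᵢ/nᵢ) / Σ(bᵢcᵢ/nᵢ), where nᵢ is the stratum total.
Stratum 1 (Site A): n = 227; a·d/n = 13·60/227 = 3.4361; b·c/n = 109·45/227 = 21.6079
Stratum 2 (Site B): n = 369; a·d/n = 25·76/369 = 5.1491; b·c/n = 249·19/369 = 12.8211
Stratum 3 (Site C): n = 477; a·d/n = 23·138/477 = 6.6541; b·c/n = 235·81/477 = 39.9057
OR_MH = (3.4361 + 5.1491 + 6.6541) / (21.6079 + 12.8211 + 39.9057) = 15.2393 / 74.3347 = 0.20501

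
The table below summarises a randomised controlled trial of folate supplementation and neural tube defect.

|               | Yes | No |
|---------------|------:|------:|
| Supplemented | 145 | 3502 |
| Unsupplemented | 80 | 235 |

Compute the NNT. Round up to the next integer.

Risk in treated group = 145/3647 = 0.03976; risk in control = 80/315 = 0.25397.
Absolute risk reduction = 0.25397 − 0.03976 = 0.21421
NNT = 1 / ARR = 1 / 0.21421 = 4.668 → round up → 5

5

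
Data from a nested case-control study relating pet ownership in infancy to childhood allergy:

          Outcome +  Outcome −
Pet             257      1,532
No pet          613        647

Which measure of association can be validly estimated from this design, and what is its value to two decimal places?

0.18

Cells: a = 257, b = 1532, c = 613, d = 647.
This is a nested case-control study: participants were sampled on outcome status, so risks in the source population cannot be estimated directly — relative risk is not valid here. The odds ratio is the appropriate measure.
OR = (a·d)/(b·c) = (257 × 647) / (1532 × 613) = 166279 / 939116 = 0.17706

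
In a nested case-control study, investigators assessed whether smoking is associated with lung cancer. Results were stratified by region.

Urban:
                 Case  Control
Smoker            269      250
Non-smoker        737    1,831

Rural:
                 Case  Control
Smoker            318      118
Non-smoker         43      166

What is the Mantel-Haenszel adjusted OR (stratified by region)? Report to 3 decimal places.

OR_MH = Σ(aᵢdᵢ/nᵢ) / Σ(bᵢcᵢ/nᵢ), where nᵢ is the stratum total.
Stratum 1 (Urban): n = 3087; a·d/n = 269·1831/3087 = 159.5526; b·c/n = 250·737/3087 = 59.6858
Stratum 2 (Rural): n = 645; a·d/n = 318·166/645 = 81.8419; b·c/n = 118·43/645 = 7.8667
OR_MH = (159.5526 + 81.8419) / (59.6858 + 7.8667) = 241.3945 / 67.5524 = 3.57344

3.573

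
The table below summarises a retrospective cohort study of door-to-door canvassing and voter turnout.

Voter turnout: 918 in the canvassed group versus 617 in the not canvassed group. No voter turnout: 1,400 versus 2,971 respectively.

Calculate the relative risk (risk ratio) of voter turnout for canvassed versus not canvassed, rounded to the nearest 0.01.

2.30

From the description: a = 918, b = 1400, c = 617, d = 2971.
Risk in exposed = 918/2318 = 0.39603; risk in unexposed = 617/3588 = 0.17196.
RR = 0.39603 / 0.17196 = 2.30301
The risk among the exposed is 2.30 times that among the unexposed.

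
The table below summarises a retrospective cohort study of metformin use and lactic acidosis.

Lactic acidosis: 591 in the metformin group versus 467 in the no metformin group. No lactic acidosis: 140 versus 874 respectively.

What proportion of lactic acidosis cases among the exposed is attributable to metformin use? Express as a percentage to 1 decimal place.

56.9

From the description: a = 591, b = 140, c = 467, d = 874.
Risk in exposed = 591/731 = 0.80848; risk in unexposed = 467/1341 = 0.34825.
RR = 0.80848/0.34825 = 2.32157
AR% = (RR − 1)/RR × 100 = (2.32157 − 1)/2.32157 × 100 = 56.9257%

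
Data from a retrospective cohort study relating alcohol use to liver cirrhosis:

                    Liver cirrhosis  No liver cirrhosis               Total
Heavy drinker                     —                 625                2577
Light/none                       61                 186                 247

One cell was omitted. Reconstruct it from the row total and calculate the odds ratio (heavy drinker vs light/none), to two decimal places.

9.52

The missing cell is in the exposed row: 2577 − 625 = 1952.
So a = 1952, b = 625, c = 61, d = 186.
OR = (a·d)/(b·c) = (1952 × 186) / (625 × 61) = 363072 / 38125 = 9.52320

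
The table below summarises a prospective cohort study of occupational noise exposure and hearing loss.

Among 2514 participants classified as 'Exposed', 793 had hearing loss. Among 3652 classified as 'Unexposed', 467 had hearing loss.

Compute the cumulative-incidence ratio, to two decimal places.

2.47

From the description: a = 793, b = 1721, c = 467, d = 3185.
Risk in exposed = 793/2514 = 0.31543; risk in unexposed = 467/3652 = 0.12788.
RR = 0.31543 / 0.12788 = 2.46673
The risk among the exposed is 2.47 times that among the unexposed.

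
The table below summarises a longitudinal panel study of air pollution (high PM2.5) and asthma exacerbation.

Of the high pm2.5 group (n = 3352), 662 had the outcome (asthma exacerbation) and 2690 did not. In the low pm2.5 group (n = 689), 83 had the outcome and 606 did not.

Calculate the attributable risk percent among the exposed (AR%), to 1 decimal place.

39.0

From the description: a = 662, b = 2690, c = 83, d = 606.
Risk in exposed = 662/3352 = 0.19749; risk in unexposed = 83/689 = 0.12046.
RR = 0.19749/0.12046 = 1.63944
AR% = (RR − 1)/RR × 100 = (1.63944 − 1)/1.63944 × 100 = 39.0035%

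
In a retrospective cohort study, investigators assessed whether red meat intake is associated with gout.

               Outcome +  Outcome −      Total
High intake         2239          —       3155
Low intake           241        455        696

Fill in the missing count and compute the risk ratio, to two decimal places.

The missing cell is in the exposed row: 3155 − 2239 = 916.
So a = 2239, b = 916, c = 241, d = 455.
RR = [a/(a+b)] / [c/(c+d)] = (2239/3155) / (241/696) = 0.70967/0.34626 = 2.04950

2.05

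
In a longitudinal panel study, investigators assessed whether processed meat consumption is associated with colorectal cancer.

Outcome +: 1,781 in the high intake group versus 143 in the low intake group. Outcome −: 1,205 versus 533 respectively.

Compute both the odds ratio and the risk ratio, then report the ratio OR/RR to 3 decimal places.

From the description: a = 1781, b = 1205, c = 143, d = 533.
OR = (1781·533)/(1205·143) = 949273/172315 = 5.50894
Risk in exposed = 1781/2986 = 0.59645; risk in unexposed = 143/676 = 0.21154; RR = 2.81958
OR/RR = 5.50894 / 2.81958 = 1.95381
The outcome is not rare, so the OR lies further from 1 than the RR.

1.954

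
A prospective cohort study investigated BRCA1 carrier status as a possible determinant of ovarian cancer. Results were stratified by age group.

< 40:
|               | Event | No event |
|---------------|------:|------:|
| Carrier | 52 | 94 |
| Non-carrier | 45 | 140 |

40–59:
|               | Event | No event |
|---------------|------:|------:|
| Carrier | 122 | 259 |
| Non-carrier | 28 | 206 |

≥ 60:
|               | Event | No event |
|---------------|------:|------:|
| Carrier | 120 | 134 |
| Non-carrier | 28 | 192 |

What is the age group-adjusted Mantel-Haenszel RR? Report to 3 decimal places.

2.513

RR_MH = Σ(aᵢ·n₀ᵢ/nᵢ) / Σ(cᵢ·n₁ᵢ/nᵢ), with n₁ᵢ = aᵢ+bᵢ (exposed), n₀ᵢ = cᵢ+dᵢ (unexposed), nᵢ = n₁ᵢ+n₀ᵢ.
Stratum 1 (< 40): n₁ = 146, n₀ = 185, n = 331; a·n₀/n = 52·185/331 = 29.0634; c·n₁/n = 45·146/331 = 19.8489
Stratum 2 (40–59): n₁ = 381, n₀ = 234, n = 615; a·n₀/n = 122·234/615 = 46.4195; c·n₁/n = 28·381/615 = 17.3463
Stratum 3 (≥ 60): n₁ = 254, n₀ = 220, n = 474; a·n₀/n = 120·220/474 = 55.6962; c·n₁/n = 28·254/474 = 15.0042
RR_MH = (29.0634 + 46.4195 + 55.6962) / (19.8489 + 17.3463 + 15.0042) = 131.1792 / 52.1995 = 2.51303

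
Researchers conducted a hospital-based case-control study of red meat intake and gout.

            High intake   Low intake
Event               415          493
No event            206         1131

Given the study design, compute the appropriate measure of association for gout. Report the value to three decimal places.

Reading the table with exposure as columns: a = 415 (High intake, case), b = 206 (High intake, non-case), c = 493 (Low intake, case), d = 1131.
This is a hospital-based case-control study: participants were sampled on outcome status, so risks in the source population cannot be estimated directly — relative risk is not valid here. The odds ratio is the appropriate measure.
OR = (a·d)/(b·c) = (415 × 1131) / (206 × 493) = 469365 / 101558 = 4.62164

4.622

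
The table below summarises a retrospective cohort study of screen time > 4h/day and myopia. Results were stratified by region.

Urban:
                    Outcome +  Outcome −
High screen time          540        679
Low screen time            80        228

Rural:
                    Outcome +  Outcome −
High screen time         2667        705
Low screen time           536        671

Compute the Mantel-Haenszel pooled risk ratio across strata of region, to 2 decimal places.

RR_MH = Σ(aᵢ·n₀ᵢ/nᵢ) / Σ(cᵢ·n₁ᵢ/nᵢ), with n₁ᵢ = aᵢ+bᵢ (exposed), n₀ᵢ = cᵢ+dᵢ (unexposed), nᵢ = n₁ᵢ+n₀ᵢ.
Stratum 1 (Urban): n₁ = 1219, n₀ = 308, n = 1527; a·n₀/n = 540·308/1527 = 108.9194; c·n₁/n = 80·1219/1527 = 63.8638
Stratum 2 (Rural): n₁ = 3372, n₀ = 1207, n = 4579; a·n₀/n = 2667·1207/4579 = 703.0070; c·n₁/n = 536·3372/4579 = 394.7133
RR_MH = (108.9194 + 703.0070) / (63.8638 + 394.7133) = 811.9264 / 458.5770 = 1.77053

1.77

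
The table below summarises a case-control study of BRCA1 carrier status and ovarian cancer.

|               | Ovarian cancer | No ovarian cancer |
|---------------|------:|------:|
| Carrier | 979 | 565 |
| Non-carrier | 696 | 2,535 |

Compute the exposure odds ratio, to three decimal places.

Cells: a = 979, b = 565, c = 696, d = 2535.
OR = (a·d)/(b·c) = (979 × 2535) / (565 × 696) = 2481765 / 393240 = 6.31107
The odds of ovarian cancer are about 6.31 times as high in the carrier group.

6.311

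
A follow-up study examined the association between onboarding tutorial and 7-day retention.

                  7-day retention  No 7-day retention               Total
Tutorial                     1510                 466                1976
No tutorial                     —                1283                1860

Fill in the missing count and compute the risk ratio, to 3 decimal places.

2.463

The missing cell is in the unexposed row: 1860 − 1283 = 577.
So a = 1510, b = 466, c = 577, d = 1283.
RR = [a/(a+b)] / [c/(c+d)] = (1510/1976) / (577/1860) = 0.76417/0.31022 = 2.46336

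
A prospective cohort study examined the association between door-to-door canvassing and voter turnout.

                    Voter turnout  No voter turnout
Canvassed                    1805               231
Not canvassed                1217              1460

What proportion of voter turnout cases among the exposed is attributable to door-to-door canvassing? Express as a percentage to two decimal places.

48.72

Cells: a = 1805, b = 231, c = 1217, d = 1460.
Risk in exposed = 1805/2036 = 0.88654; risk in unexposed = 1217/2677 = 0.45461.
RR = 0.88654/0.45461 = 1.95010
AR% = (RR − 1)/RR × 100 = (1.95010 − 1)/1.95010 × 100 = 48.7206%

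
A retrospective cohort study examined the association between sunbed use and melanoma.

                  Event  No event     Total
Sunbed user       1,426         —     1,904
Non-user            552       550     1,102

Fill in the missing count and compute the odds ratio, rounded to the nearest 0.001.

2.972

The missing cell is in the exposed row: 1904 − 1426 = 478.
So a = 1426, b = 478, c = 552, d = 550.
OR = (a·d)/(b·c) = (1426 × 550) / (478 × 552) = 784300 / 263856 = 2.97245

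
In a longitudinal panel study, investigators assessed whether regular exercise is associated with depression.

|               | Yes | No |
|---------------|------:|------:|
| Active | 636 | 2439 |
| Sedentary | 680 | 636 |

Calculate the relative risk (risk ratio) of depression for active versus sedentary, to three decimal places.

Cells: a = 636, b = 2439, c = 680, d = 636.
Risk in exposed = 636/3075 = 0.20683; risk in unexposed = 680/1316 = 0.51672.
RR = 0.20683 / 0.51672 = 0.40028
The risk is 60% lower among the exposed than among the unexposed.

0.400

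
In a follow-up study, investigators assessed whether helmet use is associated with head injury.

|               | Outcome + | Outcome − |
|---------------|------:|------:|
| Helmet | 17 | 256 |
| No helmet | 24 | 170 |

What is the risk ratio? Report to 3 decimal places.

0.503

Cells: a = 17, b = 256, c = 24, d = 170.
Risk in exposed = 17/273 = 0.06227; risk in unexposed = 24/194 = 0.12371.
RR = 0.06227 / 0.12371 = 0.50336
The risk is 50% lower among the exposed than among the unexposed.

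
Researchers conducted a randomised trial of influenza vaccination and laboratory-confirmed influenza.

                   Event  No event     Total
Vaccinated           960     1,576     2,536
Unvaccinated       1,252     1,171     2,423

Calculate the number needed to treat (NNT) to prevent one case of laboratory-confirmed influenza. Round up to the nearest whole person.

8

Risk in treated group = 960/2536 = 0.37855; risk in control = 1252/2423 = 0.51671.
Absolute risk reduction = 0.51671 − 0.37855 = 0.13817
NNT = 1 / ARR = 1 / 0.13817 = 7.238 → round up → 8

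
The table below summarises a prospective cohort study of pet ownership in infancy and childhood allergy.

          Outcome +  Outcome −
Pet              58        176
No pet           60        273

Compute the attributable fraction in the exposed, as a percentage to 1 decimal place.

27.3

Cells: a = 58, b = 176, c = 60, d = 273.
Risk in exposed = 58/234 = 0.24786; risk in unexposed = 60/333 = 0.18018.
RR = 0.24786/0.18018 = 1.37564
AR% = (RR − 1)/RR × 100 = (1.37564 − 1)/1.37564 × 100 = 27.3066%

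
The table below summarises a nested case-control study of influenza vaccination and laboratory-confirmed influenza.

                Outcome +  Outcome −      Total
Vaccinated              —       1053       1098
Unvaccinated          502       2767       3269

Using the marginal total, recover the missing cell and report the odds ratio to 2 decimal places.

The missing cell is in the exposed row: 1098 − 1053 = 45.
So a = 45, b = 1053, c = 502, d = 2767.
OR = (a·d)/(b·c) = (45 × 2767) / (1053 × 502) = 124515 / 528606 = 0.23555

0.24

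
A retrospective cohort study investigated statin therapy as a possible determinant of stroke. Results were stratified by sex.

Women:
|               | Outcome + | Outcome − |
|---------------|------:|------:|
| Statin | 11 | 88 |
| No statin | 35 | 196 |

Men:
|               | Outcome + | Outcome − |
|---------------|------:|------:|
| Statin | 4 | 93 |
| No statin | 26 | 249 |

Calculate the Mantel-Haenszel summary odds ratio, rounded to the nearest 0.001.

0.582

OR_MH = Σ(aᵢdᵢ/nᵢ) / Σ(bᵢcᵢ/nᵢ), where nᵢ is the stratum total.
Stratum 1 (Women): n = 330; a·d/n = 11·196/330 = 6.5333; b·c/n = 88·35/330 = 9.3333
Stratum 2 (Men): n = 372; a·d/n = 4·249/372 = 2.6774; b·c/n = 93·26/372 = 6.5000
OR_MH = (6.5333 + 2.6774) / (9.3333 + 6.5000) = 9.2108 / 15.8333 = 0.58173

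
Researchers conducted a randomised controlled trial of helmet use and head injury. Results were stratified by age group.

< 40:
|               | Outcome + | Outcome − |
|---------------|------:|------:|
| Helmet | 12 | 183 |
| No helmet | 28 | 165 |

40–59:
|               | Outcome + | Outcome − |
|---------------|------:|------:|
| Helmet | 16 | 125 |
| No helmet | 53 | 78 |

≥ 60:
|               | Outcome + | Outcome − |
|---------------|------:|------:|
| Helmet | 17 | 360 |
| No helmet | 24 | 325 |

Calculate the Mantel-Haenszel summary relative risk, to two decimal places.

0.40

RR_MH = Σ(aᵢ·n₀ᵢ/nᵢ) / Σ(cᵢ·n₁ᵢ/nᵢ), with n₁ᵢ = aᵢ+bᵢ (exposed), n₀ᵢ = cᵢ+dᵢ (unexposed), nᵢ = n₁ᵢ+n₀ᵢ.
Stratum 1 (< 40): n₁ = 195, n₀ = 193, n = 388; a·n₀/n = 12·193/388 = 5.9691; c·n₁/n = 28·195/388 = 14.0722
Stratum 2 (40–59): n₁ = 141, n₀ = 131, n = 272; a·n₀/n = 16·131/272 = 7.7059; c·n₁/n = 53·141/272 = 27.4743
Stratum 3 (≥ 60): n₁ = 377, n₀ = 349, n = 726; a·n₀/n = 17·349/726 = 8.1722; c·n₁/n = 24·377/726 = 12.4628
RR_MH = (5.9691 + 7.7059 + 8.1722) / (14.0722 + 27.4743 + 12.4628) = 21.8471 / 54.0092 = 0.40451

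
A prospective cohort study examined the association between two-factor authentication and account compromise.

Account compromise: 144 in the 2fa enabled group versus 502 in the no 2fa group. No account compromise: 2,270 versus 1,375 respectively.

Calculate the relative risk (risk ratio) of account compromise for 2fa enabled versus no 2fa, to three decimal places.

From the description: a = 144, b = 2270, c = 502, d = 1375.
Risk in exposed = 144/2414 = 0.05965; risk in unexposed = 502/1877 = 0.26745.
RR = 0.05965 / 0.26745 = 0.22304
The risk is 78% lower among the exposed than among the unexposed.

0.223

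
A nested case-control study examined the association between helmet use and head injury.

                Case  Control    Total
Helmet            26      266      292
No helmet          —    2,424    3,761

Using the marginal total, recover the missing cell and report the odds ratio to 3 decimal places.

The missing cell is in the unexposed row: 3761 − 2424 = 1337.
So a = 26, b = 266, c = 1337, d = 2424.
OR = (a·d)/(b·c) = (26 × 2424) / (266 × 1337) = 63024 / 355642 = 0.17721

0.177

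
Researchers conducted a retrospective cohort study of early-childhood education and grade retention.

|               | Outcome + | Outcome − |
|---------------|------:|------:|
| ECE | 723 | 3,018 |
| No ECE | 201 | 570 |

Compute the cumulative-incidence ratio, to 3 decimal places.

0.741

Cells: a = 723, b = 3018, c = 201, d = 570.
Risk in exposed = 723/3741 = 0.19326; risk in unexposed = 201/771 = 0.26070.
RR = 0.19326 / 0.26070 = 0.74133
The risk is 26% lower among the exposed than among the unexposed.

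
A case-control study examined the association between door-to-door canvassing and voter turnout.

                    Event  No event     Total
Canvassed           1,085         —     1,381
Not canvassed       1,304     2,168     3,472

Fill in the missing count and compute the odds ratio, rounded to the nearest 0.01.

6.09

The missing cell is in the exposed row: 1381 − 1085 = 296.
So a = 1085, b = 296, c = 1304, d = 2168.
OR = (a·d)/(b·c) = (1085 × 2168) / (296 × 1304) = 2352280 / 385984 = 6.09424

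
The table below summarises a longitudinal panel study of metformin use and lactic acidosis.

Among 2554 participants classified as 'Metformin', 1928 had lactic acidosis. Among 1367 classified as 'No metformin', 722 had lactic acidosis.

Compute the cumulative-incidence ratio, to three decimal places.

From the description: a = 1928, b = 626, c = 722, d = 645.
Risk in exposed = 1928/2554 = 0.75489; risk in unexposed = 722/1367 = 0.52816.
RR = 0.75489 / 0.52816 = 1.42928
The risk among the exposed is 1.43 times that among the unexposed.

1.429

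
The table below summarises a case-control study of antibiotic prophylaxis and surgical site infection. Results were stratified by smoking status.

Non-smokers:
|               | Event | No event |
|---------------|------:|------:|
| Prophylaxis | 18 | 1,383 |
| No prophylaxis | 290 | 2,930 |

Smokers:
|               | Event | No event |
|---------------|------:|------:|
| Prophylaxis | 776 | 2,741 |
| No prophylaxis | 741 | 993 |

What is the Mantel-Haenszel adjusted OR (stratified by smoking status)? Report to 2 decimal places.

OR_MH = Σ(aᵢdᵢ/nᵢ) / Σ(bᵢcᵢ/nᵢ), where nᵢ is the stratum total.
Stratum 1 (Non-smokers): n = 4621; a·d/n = 18·2930/4621 = 11.4131; b·c/n = 1383·290/4621 = 86.7929
Stratum 2 (Smokers): n = 5251; a·d/n = 776·993/5251 = 146.7469; b·c/n = 2741·741/5251 = 386.7989
OR_MH = (11.4131 + 146.7469) / (86.7929 + 386.7989) = 158.1600 / 473.5918 = 0.33396

0.33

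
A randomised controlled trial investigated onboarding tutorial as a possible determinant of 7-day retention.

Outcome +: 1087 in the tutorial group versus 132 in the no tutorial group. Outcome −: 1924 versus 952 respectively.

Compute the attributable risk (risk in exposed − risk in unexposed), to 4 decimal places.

0.2392

From the description: a = 1087, b = 1924, c = 132, d = 952.
Risk in exposed = 1087/3011 = 0.361010; risk in unexposed = 132/1084 = 0.121771.
Risk difference = 0.361010 − 0.121771 = 0.239238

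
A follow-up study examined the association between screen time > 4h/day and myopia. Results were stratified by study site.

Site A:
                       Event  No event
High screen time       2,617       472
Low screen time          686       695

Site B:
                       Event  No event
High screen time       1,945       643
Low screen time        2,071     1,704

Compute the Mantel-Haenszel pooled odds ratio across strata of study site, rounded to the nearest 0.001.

3.293

OR_MH = Σ(aᵢdᵢ/nᵢ) / Σ(bᵢcᵢ/nᵢ), where nᵢ is the stratum total.
Stratum 1 (Site A): n = 4470; a·d/n = 2617·695/4470 = 406.8937; b·c/n = 472·686/4470 = 72.4367
Stratum 2 (Site B): n = 6363; a·d/n = 1945·1704/6363 = 520.8675; b·c/n = 643·2071/6363 = 209.2807
OR_MH = (406.8937 + 520.8675) / (72.4367 + 209.2807) = 927.7613 / 281.7174 = 3.29323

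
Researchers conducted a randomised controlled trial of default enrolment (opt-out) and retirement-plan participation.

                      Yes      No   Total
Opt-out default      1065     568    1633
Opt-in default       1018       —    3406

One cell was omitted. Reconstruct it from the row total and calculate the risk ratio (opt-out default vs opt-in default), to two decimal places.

The missing cell is in the unexposed row: 3406 − 1018 = 2388.
So a = 1065, b = 568, c = 1018, d = 2388.
RR = [a/(a+b)] / [c/(c+d)] = (1065/1633) / (1018/3406) = 0.65217/0.29888 = 2.18203

2.18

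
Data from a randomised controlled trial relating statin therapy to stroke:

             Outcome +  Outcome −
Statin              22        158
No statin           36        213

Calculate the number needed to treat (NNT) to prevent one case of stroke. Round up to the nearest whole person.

45

Risk in treated group = 22/180 = 0.12222; risk in control = 36/249 = 0.14458.
Absolute risk reduction = 0.14458 − 0.12222 = 0.02236
NNT = 1 / ARR = 1 / 0.02236 = 44.731 → round up → 45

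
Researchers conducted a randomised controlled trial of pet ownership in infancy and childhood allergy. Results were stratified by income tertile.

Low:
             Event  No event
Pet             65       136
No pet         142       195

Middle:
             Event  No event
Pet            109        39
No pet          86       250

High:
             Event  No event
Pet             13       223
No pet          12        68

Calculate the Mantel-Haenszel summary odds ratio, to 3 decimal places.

1.611

OR_MH = Σ(aᵢdᵢ/nᵢ) / Σ(bᵢcᵢ/nᵢ), where nᵢ is the stratum total.
Stratum 1 (Low): n = 538; a·d/n = 65·195/538 = 23.5595; b·c/n = 136·142/538 = 35.8959
Stratum 2 (Middle): n = 484; a·d/n = 109·250/484 = 56.3017; b·c/n = 39·86/484 = 6.9298
Stratum 3 (High): n = 316; a·d/n = 13·68/316 = 2.7975; b·c/n = 223·12/316 = 8.4684
OR_MH = (23.5595 + 56.3017 + 2.7975) / (35.8959 + 6.9298 + 8.4684) = 82.6586 / 51.2940 = 1.61147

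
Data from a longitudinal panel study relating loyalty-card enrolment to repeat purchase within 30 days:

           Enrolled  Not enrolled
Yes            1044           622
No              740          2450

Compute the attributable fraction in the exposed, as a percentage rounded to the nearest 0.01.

Reading the table with exposure as columns: a = 1044 (Enrolled, case), b = 740 (Enrolled, non-case), c = 622 (Not enrolled, case), d = 2450.
Risk in exposed = 1044/1784 = 0.58520; risk in unexposed = 622/3072 = 0.20247.
RR = 0.58520/0.20247 = 2.89026
AR% = (RR − 1)/RR × 100 = (2.89026 − 1)/2.89026 × 100 = 65.4010%

65.40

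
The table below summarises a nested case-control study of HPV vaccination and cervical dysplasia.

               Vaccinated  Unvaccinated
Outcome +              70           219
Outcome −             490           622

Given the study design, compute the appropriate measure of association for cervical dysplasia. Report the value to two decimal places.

0.41

Reading the table with exposure as columns: a = 70 (Vaccinated, case), b = 490 (Vaccinated, non-case), c = 219 (Unvaccinated, case), d = 622.
This is a nested case-control study: participants were sampled on outcome status, so risks in the source population cannot be estimated directly — relative risk is not valid here. The odds ratio is the appropriate measure.
OR = (a·d)/(b·c) = (70 × 622) / (490 × 219) = 43540 / 107310 = 0.40574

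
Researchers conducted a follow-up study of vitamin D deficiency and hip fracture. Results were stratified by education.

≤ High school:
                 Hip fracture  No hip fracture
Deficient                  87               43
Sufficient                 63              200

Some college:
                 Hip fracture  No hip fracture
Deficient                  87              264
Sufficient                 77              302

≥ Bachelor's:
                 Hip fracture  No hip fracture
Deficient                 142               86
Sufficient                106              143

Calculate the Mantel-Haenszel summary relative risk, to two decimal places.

RR_MH = Σ(aᵢ·n₀ᵢ/nᵢ) / Σ(cᵢ·n₁ᵢ/nᵢ), with n₁ᵢ = aᵢ+bᵢ (exposed), n₀ᵢ = cᵢ+dᵢ (unexposed), nᵢ = n₁ᵢ+n₀ᵢ.
Stratum 1 (≤ High school): n₁ = 130, n₀ = 263, n = 393; a·n₀/n = 87·263/393 = 58.2214; c·n₁/n = 63·130/393 = 20.8397
Stratum 2 (Some college): n₁ = 351, n₀ = 379, n = 730; a·n₀/n = 87·379/730 = 45.1685; c·n₁/n = 77·351/730 = 37.0233
Stratum 3 (≥ Bachelor's): n₁ = 228, n₀ = 249, n = 477; a·n₀/n = 142·249/477 = 74.1258; c·n₁/n = 106·228/477 = 50.6667
RR_MH = (58.2214 + 45.1685 + 74.1258) / (20.8397 + 37.0233 + 50.6667) = 177.5157 / 108.5296 = 1.63564

1.64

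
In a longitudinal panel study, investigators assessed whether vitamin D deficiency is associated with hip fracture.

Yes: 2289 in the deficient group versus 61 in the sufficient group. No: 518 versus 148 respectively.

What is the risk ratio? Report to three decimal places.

From the description: a = 2289, b = 518, c = 61, d = 148.
Risk in exposed = 2289/2807 = 0.81546; risk in unexposed = 61/209 = 0.29187.
RR = 0.81546 / 0.29187 = 2.79396
The risk among the exposed is 2.79 times that among the unexposed.

2.794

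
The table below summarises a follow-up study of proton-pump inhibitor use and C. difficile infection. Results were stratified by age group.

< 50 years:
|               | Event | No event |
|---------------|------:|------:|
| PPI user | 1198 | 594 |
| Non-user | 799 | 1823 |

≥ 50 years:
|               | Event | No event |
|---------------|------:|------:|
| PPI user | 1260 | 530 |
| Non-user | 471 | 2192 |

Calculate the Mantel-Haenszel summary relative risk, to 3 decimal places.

2.852

RR_MH = Σ(aᵢ·n₀ᵢ/nᵢ) / Σ(cᵢ·n₁ᵢ/nᵢ), with n₁ᵢ = aᵢ+bᵢ (exposed), n₀ᵢ = cᵢ+dᵢ (unexposed), nᵢ = n₁ᵢ+n₀ᵢ.
Stratum 1 (< 50 years): n₁ = 1792, n₀ = 2622, n = 4414; a·n₀/n = 1198·2622/4414 = 711.6348; c·n₁/n = 799·1792/4414 = 324.3788
Stratum 2 (≥ 50 years): n₁ = 1790, n₀ = 2663, n = 4453; a·n₀/n = 1260·2663/4453 = 753.5100; c·n₁/n = 471·1790/4453 = 189.3308
RR_MH = (711.6348 + 753.5100) / (324.3788 + 189.3308) = 1465.1448 / 513.7096 = 2.85209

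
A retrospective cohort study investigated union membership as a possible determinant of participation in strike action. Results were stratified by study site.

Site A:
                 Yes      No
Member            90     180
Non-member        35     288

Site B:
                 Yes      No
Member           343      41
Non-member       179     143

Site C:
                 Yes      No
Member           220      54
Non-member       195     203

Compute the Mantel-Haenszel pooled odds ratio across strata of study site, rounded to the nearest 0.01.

4.90

OR_MH = Σ(aᵢdᵢ/nᵢ) / Σ(bᵢcᵢ/nᵢ), where nᵢ is the stratum total.
Stratum 1 (Site A): n = 593; a·d/n = 90·288/593 = 43.7099; b·c/n = 180·35/593 = 10.6239
Stratum 2 (Site B): n = 706; a·d/n = 343·143/706 = 69.4745; b·c/n = 41·179/706 = 10.3952
Stratum 3 (Site C): n = 672; a·d/n = 220·203/672 = 66.4583; b·c/n = 54·195/672 = 15.6696
OR_MH = (43.7099 + 69.4745 + 66.4583) / (10.6239 + 10.3952 + 15.6696) = 179.6428 / 36.6888 = 4.89640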